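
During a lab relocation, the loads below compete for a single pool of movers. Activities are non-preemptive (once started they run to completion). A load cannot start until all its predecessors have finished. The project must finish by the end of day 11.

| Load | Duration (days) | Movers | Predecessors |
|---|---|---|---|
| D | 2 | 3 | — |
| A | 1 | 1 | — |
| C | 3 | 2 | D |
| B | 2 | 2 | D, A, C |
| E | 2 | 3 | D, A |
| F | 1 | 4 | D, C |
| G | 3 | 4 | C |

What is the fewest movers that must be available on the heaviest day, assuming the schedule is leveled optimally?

Early-start (D@1, A@1, C@3, B@6, E@3, F@6, G@6) gives peak 10: d1:4  d2:3  d3:5  d4:5  d5:2  d6:10  d7:6  d8:4  d9:0  d10:0  d11:0.
Shift F→8, G→9.
Schedule D@1, A@1, C@3, B@6, E@3, F@8, G@9: d1:4  d2:3  d3:5  d4:5  d5:2  d6:2  d7:2  d8:4  d9:4  d10:4  d11:4 — peak 5.

5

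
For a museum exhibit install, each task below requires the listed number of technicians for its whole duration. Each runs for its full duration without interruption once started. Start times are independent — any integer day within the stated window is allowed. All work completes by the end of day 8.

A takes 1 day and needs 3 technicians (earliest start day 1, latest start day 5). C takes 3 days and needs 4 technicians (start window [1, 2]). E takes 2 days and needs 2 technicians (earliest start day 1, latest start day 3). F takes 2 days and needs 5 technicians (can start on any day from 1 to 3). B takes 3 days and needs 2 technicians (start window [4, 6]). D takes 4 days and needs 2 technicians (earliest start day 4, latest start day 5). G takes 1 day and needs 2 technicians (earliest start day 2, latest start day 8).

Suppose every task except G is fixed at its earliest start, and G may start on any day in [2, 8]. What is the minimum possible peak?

14

G@2: d1:14  d2:13  d3:4  d4:4  d5:4  d6:4  d7:2  d8:0 → peak 14
G@3: d1:14  d2:11  d3:6  d4:4  d5:4  d6:4  d7:2  d8:0 → peak 14
G@4: d1:14  d2:11  d3:4  d4:6  d5:4  d6:4  d7:2  d8:0 → peak 14
G@5: d1:14  d2:11  d3:4  d4:4  d5:6  d6:4  d7:2  d8:0 → peak 14
G@6: d1:14  d2:11  d3:4  d4:4  d5:4  d6:6  d7:2  d8:0 → peak 14
G@7: d1:14  d2:11  d3:4  d4:4  d5:4  d6:4  d7:4  d8:0 → peak 14
G@8: d1:14  d2:11  d3:4  d4:4  d5:4  d6:4  d7:2  d8:2 → peak 14
Best is G@2, peak 14.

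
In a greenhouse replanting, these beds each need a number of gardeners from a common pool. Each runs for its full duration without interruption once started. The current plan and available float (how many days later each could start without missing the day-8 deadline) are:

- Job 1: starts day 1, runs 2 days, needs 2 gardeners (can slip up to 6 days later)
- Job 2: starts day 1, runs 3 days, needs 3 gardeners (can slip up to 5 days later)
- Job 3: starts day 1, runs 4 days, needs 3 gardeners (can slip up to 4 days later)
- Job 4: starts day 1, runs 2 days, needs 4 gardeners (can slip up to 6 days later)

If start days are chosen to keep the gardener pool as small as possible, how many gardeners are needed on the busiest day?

6

Early-start (Job 1@1, Job 2@1, Job 3@1, Job 4@1) gives peak 12: d1:12  d2:12  d3:6  d4:3  d5:0  d6:0  d7:0  d8:0.
Shift Job 3→3, Job 4→7.
Schedule Job 1@1, Job 2@1, Job 3@3, Job 4@7: d1:5  d2:5  d3:6  d4:3  d5:3  d6:3  d7:4  d8:4 — peak 6.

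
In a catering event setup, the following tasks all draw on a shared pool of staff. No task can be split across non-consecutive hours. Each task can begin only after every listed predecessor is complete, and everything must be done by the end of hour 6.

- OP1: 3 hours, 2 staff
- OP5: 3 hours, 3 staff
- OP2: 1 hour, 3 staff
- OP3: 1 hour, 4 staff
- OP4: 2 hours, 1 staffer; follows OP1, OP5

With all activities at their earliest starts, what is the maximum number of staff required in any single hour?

Early-start schedule: OP1@1, OP5@1, OP2@1, OP3@1, OP4@4.
Load per hour: hour 1: 12, hour 2: 5, hour 3: 5, hour 4: 1, hour 5: 1, hour 6: 0.
Peak is 12.

12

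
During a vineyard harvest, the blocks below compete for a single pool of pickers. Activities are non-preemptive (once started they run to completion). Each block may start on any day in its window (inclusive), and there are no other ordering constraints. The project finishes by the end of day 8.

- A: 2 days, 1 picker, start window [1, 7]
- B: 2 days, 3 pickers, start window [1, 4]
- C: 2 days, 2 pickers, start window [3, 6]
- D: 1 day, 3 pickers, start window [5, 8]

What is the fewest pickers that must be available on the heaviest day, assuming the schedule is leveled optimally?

3

Early-start (A@1, B@1, C@3, D@5) gives peak 4: d1:4  d2:4  d3:2  d4:2  d5:3  d6:0  d7:0  d8:0.
Shift B→3, C→5, D→7.
Schedule A@1, B@3, C@5, D@7: d1:1  d2:1  d3:3  d4:3  d5:2  d6:2  d7:3  d8:0 — peak 3.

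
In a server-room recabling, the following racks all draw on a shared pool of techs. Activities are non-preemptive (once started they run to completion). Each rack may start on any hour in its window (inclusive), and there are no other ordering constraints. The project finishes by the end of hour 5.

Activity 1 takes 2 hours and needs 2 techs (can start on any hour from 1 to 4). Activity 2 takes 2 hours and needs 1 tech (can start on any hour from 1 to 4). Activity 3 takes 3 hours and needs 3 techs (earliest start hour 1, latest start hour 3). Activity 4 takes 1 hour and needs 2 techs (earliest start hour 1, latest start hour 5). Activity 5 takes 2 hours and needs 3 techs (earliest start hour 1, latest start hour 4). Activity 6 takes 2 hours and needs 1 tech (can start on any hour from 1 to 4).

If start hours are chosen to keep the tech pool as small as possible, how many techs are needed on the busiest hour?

Early-start (Activity 1@1, Activity 2@1, Activity 3@1, Activity 4@1, Activity 5@1, Activity 6@1) gives peak 12: h1:12  h2:10  h3:3  h4:0  h5:0.
Shift Activity 2→3, Activity 4→5, Activity 5→4, Activity 6→3.
Schedule Activity 1@1, Activity 2@3, Activity 3@1, Activity 4@5, Activity 5@4, Activity 6@3: h1:5  h2:5  h3:5  h4:5  h5:5 — peak 5.
Total tech-hours = 25 over 5 hours ⇒ peak ≥ ⌈25/5⌉ = 5, so 5 is optimal.

5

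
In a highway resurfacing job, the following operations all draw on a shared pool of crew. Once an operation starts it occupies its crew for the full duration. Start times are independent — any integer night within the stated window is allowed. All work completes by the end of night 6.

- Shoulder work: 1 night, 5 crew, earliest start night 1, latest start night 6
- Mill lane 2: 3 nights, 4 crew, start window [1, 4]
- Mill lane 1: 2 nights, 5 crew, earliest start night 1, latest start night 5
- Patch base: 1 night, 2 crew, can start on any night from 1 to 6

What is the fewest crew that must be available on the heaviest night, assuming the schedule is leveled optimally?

6

Early-start (Shoulder work@1, Mill lane 2@1, Mill lane 1@1, Patch base@1) gives peak 16: n1:16  n2:9  n3:4  n4:0  n5:0  n6:0.
Shift Mill lane 2→2, Mill lane 1→5, Patch base→2.
Schedule Shoulder work@1, Mill lane 2@2, Mill lane 1@5, Patch base@2: n1:5  n2:6  n3:4  n4:4  n5:5  n6:5 — peak 6.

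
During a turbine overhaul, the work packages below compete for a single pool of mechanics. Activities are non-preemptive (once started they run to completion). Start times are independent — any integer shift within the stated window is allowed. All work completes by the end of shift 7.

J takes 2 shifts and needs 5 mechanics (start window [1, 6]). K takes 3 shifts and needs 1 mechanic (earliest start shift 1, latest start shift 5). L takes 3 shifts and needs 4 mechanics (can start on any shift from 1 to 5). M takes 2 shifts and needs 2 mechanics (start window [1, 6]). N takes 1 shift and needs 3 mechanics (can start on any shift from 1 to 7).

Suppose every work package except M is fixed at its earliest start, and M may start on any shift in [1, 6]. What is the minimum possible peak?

13

M@1: s1:15  s2:12  s3:5  s4:0  s5:0  s6:0  s7:0 → peak 15
M@2: s1:13  s2:12  s3:7  s4:0  s5:0  s6:0  s7:0 → peak 13
M@3: s1:13  s2:10  s3:7  s4:2  s5:0  s6:0  s7:0 → peak 13
M@4: s1:13  s2:10  s3:5  s4:2  s5:2  s6:0  s7:0 → peak 13
M@5: s1:13  s2:10  s3:5  s4:0  s5:2  s6:2  s7:0 → peak 13
M@6: s1:13  s2:10  s3:5  s4:0  s5:0  s6:2  s7:2 → peak 13
Best is M@2, peak 13.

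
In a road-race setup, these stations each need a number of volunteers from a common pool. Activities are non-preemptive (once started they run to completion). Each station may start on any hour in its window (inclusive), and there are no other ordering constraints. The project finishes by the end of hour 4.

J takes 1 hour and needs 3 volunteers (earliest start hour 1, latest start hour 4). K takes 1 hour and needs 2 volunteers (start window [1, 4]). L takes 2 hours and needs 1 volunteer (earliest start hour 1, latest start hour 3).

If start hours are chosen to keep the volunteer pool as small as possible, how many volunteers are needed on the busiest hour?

Early-start (J@1, K@1, L@1) gives peak 6: h1:6  h2:1  h3:0  h4:0.
Shift K→2, L→2.
Schedule J@1, K@2, L@2: h1:3  h2:3  h3:1  h4:0 — peak 3.

3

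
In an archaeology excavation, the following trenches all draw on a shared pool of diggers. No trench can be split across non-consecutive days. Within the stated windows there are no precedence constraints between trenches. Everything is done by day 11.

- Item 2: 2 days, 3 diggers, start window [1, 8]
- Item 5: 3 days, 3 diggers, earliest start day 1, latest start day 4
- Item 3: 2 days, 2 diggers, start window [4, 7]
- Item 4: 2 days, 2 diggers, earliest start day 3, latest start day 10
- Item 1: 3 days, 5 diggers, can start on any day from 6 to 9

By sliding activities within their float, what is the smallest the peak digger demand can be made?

5

Early-start (Item 2@1, Item 5@1, Item 3@4, Item 4@3, Item 1@6) gives peak 6: d1:6  d2:6  d3:5  d4:4  d5:2  d6:5  d7:5  d8:5  d9:0  d10:0  d11:0.
Shift Item 5→3, Item 4→6, Item 1→8.
Schedule Item 2@1, Item 5@3, Item 3@4, Item 4@6, Item 1@8: d1:3  d2:3  d3:3  d4:5  d5:5  d6:2  d7:2  d8:5  d9:5  d10:5  d11:0 — peak 5.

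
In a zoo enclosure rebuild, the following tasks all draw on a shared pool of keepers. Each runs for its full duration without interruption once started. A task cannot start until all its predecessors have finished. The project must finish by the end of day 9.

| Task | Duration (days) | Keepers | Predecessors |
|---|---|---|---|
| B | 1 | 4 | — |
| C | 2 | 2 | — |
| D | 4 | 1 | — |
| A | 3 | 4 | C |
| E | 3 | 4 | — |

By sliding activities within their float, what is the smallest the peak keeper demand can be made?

Early-start (B@1, C@1, D@1, A@3, E@1) gives peak 11: d1:11  d2:7  d3:9  d4:5  d5:4  d6:0  d7:0  d8:0  d9:0.
Shift C→2, A→4, E→7.
Schedule B@1, C@2, D@1, A@4, E@7: d1:5  d2:3  d3:3  d4:5  d5:4  d6:4  d7:4  d8:4  d9:4 — peak 5.

5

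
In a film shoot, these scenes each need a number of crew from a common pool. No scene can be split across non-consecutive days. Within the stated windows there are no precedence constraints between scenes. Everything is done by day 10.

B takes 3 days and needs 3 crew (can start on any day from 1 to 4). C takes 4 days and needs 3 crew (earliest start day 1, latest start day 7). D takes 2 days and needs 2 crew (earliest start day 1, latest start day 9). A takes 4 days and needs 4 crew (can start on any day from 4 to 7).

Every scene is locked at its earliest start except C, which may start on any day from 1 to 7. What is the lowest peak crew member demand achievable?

C@1: d1:8  d2:8  d3:6  d4:7  d5:4  d6:4  d7:4  d8:0  d9:0  d10:0 → peak 8
C@2: d1:5  d2:8  d3:6  d4:7  d5:7  d6:4  d7:4  d8:0  d9:0  d10:0 → peak 8
C@3: d1:5  d2:5  d3:6  d4:7  d5:7  d6:7  d7:4  d8:0  d9:0  d10:0 → peak 7
C@4: d1:5  d2:5  d3:3  d4:7  d5:7  d6:7  d7:7  d8:0  d9:0  d10:0 → peak 7
C@5: d1:5  d2:5  d3:3  d4:4  d5:7  d6:7  d7:7  d8:3  d9:0  d10:0 → peak 7
C@6: d1:5  d2:5  d3:3  d4:4  d5:4  d6:7  d7:7  d8:3  d9:3  d10:0 → peak 7
C@7: d1:5  d2:5  d3:3  d4:4  d5:4  d6:4  d7:7  d8:3  d9:3  d10:3 → peak 7
Best is C@3, peak 7.

7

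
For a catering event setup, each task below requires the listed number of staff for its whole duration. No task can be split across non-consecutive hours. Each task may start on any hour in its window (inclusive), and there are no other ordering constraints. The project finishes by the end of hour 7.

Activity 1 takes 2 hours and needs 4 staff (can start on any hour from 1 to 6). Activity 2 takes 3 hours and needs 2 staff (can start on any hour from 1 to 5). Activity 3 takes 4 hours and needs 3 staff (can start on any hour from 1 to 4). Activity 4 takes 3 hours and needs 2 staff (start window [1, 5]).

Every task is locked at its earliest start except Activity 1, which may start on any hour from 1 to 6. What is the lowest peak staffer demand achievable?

7

Activity 1@1: h1:11  h2:11  h3:7  h4:3  h5:0  h6:0  h7:0 → peak 11
Activity 1@2: h1:7  h2:11  h3:11  h4:3  h5:0  h6:0  h7:0 → peak 11
Activity 1@3: h1:7  h2:7  h3:11  h4:7  h5:0  h6:0  h7:0 → peak 11
Activity 1@4: h1:7  h2:7  h3:7  h4:7  h5:4  h6:0  h7:0 → peak 7
Activity 1@5: h1:7  h2:7  h3:7  h4:3  h5:4  h6:4  h7:0 → peak 7
Activity 1@6: h1:7  h2:7  h3:7  h4:3  h5:0  h6:4  h7:4 → peak 7
Best is Activity 1@4, peak 7.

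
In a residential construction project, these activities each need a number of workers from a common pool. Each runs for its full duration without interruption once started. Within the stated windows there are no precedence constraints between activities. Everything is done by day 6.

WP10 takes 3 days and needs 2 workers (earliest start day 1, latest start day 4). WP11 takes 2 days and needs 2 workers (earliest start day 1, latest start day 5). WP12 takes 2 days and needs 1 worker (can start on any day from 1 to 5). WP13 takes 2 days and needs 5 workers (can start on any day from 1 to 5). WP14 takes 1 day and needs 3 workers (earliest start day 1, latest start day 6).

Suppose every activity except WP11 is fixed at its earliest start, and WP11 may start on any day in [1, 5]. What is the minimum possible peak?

11

WP11@1: d1:13  d2:10  d3:2  d4:0  d5:0  d6:0 → peak 13
WP11@2: d1:11  d2:10  d3:4  d4:0  d5:0  d6:0 → peak 11
WP11@3: d1:11  d2:8  d3:4  d4:2  d5:0  d6:0 → peak 11
WP11@4: d1:11  d2:8  d3:2  d4:2  d5:2  d6:0 → peak 11
WP11@5: d1:11  d2:8  d3:2  d4:0  d5:2  d6:2 → peak 11
Best is WP11@2, peak 11.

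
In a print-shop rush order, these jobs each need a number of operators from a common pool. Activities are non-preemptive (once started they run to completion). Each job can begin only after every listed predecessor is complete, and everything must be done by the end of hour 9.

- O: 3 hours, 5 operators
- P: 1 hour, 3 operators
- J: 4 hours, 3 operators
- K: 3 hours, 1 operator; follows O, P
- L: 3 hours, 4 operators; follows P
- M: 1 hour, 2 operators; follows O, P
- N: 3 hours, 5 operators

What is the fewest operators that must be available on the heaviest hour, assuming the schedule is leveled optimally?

8

Early-start (O@1, P@1, J@1, K@4, L@2, M@4, N@1) gives peak 17: h1:16  h2:17  h3:17  h4:10  h5:1  h6:1  h7:0  h8:0  h9:0.
Shift J→2, L→4, M→6, N→7.
Schedule O@1, P@1, J@2, K@4, L@4, M@6, N@7: h1:8  h2:8  h3:8  h4:8  h5:8  h6:7  h7:5  h8:5  h9:5 — peak 8.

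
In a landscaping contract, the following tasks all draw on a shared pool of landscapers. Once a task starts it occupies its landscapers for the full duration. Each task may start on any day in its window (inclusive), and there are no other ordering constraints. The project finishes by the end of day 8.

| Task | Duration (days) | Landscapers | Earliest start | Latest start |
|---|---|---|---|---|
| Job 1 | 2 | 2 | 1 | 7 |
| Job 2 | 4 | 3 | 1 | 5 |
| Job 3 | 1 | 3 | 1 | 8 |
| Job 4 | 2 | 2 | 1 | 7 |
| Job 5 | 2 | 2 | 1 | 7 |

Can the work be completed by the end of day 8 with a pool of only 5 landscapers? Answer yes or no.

yes

Schedule Job 1@1, Job 2@1, Job 3@5, Job 4@3, Job 5@5: d1:5  d2:5  d3:5  d4:5  d5:5  d6:2  d7:0  d8:0 — peak 5 ≤ 5.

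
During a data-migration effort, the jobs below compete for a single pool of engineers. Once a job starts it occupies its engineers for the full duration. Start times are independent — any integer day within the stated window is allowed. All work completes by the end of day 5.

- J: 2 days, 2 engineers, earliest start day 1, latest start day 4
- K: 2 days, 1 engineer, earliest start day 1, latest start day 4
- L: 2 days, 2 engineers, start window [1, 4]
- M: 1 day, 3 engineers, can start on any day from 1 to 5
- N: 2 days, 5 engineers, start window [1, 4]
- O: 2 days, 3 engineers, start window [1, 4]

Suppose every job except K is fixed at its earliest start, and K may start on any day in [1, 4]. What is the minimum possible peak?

15

K@1: d1:16  d2:13  d3:0  d4:0  d5:0 → peak 16
K@2: d1:15  d2:13  d3:1  d4:0  d5:0 → peak 15
K@3: d1:15  d2:12  d3:1  d4:1  d5:0 → peak 15
K@4: d1:15  d2:12  d3:0  d4:1  d5:1 → peak 15
Best is K@2, peak 15.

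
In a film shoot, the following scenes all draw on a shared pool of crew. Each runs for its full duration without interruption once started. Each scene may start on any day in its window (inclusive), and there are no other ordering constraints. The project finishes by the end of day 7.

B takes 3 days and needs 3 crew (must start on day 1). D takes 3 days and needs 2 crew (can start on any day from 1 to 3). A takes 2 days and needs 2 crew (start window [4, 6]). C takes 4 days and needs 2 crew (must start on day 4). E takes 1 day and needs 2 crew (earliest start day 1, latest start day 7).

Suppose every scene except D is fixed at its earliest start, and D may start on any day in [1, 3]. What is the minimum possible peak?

6

D@1: d1:7  d2:5  d3:5  d4:4  d5:4  d6:2  d7:2 → peak 7
D@2: d1:5  d2:5  d3:5  d4:6  d5:4  d6:2  d7:2 → peak 6
D@3: d1:5  d2:3  d3:5  d4:6  d5:6  d6:2  d7:2 → peak 6
Best is D@2, peak 6.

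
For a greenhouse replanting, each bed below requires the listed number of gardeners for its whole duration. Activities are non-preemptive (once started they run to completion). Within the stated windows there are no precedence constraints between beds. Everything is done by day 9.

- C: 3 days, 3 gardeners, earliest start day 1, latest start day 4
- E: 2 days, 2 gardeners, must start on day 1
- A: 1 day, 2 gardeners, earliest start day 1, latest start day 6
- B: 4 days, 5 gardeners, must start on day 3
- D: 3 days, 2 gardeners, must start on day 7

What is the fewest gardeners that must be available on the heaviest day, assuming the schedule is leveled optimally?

Schedule C@1, E@1, A@1, B@3, D@7: d1:7  d2:5  d3:8  d4:5  d5:5  d6:5  d7:2  d8:2  d9:2 — peak 8.
No arrangement of the 24 feasible schedules does better.

8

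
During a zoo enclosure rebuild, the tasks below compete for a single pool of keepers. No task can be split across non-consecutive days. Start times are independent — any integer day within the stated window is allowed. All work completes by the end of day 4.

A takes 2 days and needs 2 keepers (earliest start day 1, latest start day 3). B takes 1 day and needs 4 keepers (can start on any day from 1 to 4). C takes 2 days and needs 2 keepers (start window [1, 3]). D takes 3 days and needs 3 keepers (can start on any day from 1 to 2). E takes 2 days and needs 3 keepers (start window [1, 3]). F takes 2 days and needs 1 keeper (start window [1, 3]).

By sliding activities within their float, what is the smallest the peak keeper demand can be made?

8

Early-start (A@1, B@1, C@1, D@1, E@1, F@1) gives peak 15: d1:15  d2:11  d3:3  d4:0.
Shift D→2, E→3, F→2.
Schedule A@1, B@1, C@1, D@2, E@3, F@2: d1:8  d2:8  d3:7  d4:6 — peak 8.
Total keeper-days = 29 over 4 days ⇒ peak ≥ ⌈29/4⌉ = 8, so 8 is optimal.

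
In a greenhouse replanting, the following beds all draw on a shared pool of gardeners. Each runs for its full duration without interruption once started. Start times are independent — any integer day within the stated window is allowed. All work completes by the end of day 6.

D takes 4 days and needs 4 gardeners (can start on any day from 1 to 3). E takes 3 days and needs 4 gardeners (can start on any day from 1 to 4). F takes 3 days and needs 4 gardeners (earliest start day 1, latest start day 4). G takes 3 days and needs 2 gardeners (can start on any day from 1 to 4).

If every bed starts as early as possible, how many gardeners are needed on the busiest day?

Early-start schedule: D@1, E@1, F@1, G@1.
Load per day: day 1: 14, day 2: 14, day 3: 14, day 4: 4, day 5: 0, day 6: 0.
Peak is 14.

14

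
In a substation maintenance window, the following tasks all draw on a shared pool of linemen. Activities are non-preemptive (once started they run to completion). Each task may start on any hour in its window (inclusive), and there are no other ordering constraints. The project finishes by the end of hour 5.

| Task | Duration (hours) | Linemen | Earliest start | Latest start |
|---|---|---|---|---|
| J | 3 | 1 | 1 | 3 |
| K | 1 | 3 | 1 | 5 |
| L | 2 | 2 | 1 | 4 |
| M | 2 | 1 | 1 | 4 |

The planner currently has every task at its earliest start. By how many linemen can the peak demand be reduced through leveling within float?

Early-start peak: h1:7  h2:4  h3:1  h4:0  h5:0 ⇒ 7.
Leveled (J@1, K@5, L@1, M@3): h1:3  h2:3  h3:2  h4:1  h5:3 ⇒ 3.
Reduction 7 − 3 = 4.

4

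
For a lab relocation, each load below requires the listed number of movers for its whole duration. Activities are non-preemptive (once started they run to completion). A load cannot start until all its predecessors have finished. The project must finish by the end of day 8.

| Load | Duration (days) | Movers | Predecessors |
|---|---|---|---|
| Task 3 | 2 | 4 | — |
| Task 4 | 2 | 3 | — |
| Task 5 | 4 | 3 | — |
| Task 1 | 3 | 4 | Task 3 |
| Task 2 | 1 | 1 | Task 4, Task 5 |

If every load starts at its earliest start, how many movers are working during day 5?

At early start, day 5 has: Task 1, Task 2.
Demand: 4 + 1 = 5.

5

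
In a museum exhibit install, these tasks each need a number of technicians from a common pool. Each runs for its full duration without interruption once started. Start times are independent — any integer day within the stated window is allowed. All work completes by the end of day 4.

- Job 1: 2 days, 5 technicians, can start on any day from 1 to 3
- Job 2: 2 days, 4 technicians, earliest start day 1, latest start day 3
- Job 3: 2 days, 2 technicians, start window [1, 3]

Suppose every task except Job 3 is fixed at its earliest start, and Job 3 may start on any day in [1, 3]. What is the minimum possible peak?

9

Job 3@1: d1:11  d2:11  d3:0  d4:0 → peak 11
Job 3@2: d1:9  d2:11  d3:2  d4:0 → peak 11
Job 3@3: d1:9  d2:9  d3:2  d4:2 → peak 9
Best is Job 3@3, peak 9.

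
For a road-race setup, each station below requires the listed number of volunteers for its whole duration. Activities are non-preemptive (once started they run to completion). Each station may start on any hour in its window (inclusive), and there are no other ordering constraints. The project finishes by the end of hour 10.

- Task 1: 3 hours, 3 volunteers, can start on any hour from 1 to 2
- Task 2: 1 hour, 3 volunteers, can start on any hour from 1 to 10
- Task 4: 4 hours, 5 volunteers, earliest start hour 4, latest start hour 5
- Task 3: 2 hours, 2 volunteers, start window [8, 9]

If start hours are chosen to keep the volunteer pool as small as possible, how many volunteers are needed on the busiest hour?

5

Early-start (Task 1@1, Task 2@1, Task 4@4, Task 3@8) gives peak 6: h1:6  h2:3  h3:3  h4:5  h5:5  h6:5  h7:5  h8:2  h9:2  h10:0.
Shift Task 2→4, Task 4→5, Task 3→9.
Schedule Task 1@1, Task 2@4, Task 4@5, Task 3@9: h1:3  h2:3  h3:3  h4:3  h5:5  h6:5  h7:5  h8:5  h9:2  h10:2 — peak 5.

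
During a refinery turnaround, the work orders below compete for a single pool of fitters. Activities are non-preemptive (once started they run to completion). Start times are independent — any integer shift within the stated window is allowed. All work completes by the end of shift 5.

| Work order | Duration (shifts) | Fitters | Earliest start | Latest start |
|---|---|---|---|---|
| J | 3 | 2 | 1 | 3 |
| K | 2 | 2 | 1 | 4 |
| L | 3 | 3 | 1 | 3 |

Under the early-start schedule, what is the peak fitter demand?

7

Early-start schedule: J@1, K@1, L@1.
Load per shift: shift 1: 7, shift 2: 7, shift 3: 5, shift 4: 0, shift 5: 0.
Peak is 7.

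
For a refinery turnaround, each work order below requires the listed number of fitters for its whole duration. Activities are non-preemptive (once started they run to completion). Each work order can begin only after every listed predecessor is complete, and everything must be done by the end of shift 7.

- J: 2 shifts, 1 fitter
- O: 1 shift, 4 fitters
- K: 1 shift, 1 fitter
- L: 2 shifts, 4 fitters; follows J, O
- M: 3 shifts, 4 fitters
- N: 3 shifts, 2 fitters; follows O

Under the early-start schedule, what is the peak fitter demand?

10

Early-start schedule: J@1, O@1, K@1, L@3, M@1, N@2.
Load per shift: shift 1: 10, shift 2: 7, shift 3: 10, shift 4: 6, shift 5: 0, shift 6: 0, shift 7: 0.
Peak is 10.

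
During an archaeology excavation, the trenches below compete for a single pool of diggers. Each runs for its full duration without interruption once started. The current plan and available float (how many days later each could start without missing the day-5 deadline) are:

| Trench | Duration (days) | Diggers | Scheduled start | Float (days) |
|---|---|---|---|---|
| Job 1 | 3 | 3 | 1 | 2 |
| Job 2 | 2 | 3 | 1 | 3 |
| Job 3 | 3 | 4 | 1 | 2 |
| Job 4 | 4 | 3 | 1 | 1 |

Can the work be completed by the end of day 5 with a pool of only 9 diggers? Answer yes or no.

The minimum achievable peak is 10; 9 < 10, so no feasible schedule stays within the cap.

no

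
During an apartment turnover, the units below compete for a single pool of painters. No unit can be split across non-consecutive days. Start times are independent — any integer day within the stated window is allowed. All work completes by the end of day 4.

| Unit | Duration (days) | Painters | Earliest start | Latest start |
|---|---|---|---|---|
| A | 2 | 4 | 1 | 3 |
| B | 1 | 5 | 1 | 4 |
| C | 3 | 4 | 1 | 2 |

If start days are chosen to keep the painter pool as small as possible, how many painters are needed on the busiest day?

Early-start (A@1, B@1, C@1) gives peak 13: d1:13  d2:8  d3:4  d4:0.
Shift B→4.
Schedule A@1, B@4, C@1: d1:8  d2:8  d3:4  d4:5 — peak 8.
No arrangement of the 24 feasible schedules does better.

8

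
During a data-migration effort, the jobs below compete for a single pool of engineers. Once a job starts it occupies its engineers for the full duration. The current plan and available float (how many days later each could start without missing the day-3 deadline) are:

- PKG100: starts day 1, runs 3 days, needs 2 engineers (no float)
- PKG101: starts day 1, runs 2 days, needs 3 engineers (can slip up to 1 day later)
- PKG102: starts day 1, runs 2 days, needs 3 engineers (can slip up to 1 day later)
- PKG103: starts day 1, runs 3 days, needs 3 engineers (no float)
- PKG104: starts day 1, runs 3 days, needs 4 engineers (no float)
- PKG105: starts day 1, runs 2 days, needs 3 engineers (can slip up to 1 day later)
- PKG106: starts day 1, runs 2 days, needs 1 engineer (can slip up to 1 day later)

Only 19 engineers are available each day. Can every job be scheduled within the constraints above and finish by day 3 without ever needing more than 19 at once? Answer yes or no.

yes

Schedule PKG100@1, PKG101@1, PKG102@1, PKG103@1, PKG104@1, PKG105@1, PKG106@1: d1:19  d2:19  d3:9 — peak 19 ≤ 19.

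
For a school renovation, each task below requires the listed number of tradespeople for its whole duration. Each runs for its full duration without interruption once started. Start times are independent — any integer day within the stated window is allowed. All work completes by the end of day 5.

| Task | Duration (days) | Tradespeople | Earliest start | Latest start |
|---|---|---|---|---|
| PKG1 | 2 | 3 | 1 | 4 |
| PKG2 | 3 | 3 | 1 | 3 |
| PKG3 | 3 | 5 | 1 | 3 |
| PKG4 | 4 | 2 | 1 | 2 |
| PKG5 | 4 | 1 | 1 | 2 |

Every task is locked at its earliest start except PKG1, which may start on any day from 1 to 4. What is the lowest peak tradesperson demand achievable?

PKG1@1: d1:14  d2:14  d3:11  d4:3  d5:0 → peak 14
PKG1@2: d1:11  d2:14  d3:14  d4:3  d5:0 → peak 14
PKG1@3: d1:11  d2:11  d3:14  d4:6  d5:0 → peak 14
PKG1@4: d1:11  d2:11  d3:11  d4:6  d5:3 → peak 11
Best is PKG1@4, peak 11.

11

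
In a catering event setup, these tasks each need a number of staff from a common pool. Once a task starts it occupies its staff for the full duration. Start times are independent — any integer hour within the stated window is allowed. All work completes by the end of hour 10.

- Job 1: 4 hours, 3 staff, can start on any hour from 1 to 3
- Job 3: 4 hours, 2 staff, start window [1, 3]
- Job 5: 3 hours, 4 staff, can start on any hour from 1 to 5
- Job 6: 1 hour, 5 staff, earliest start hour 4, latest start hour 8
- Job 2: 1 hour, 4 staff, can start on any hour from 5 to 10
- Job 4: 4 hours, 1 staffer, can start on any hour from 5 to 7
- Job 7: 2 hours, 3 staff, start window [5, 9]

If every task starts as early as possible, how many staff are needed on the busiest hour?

Early-start schedule: Job 1@1, Job 3@1, Job 5@1, Job 6@4, Job 2@5, Job 4@5, Job 7@5.
Load per hour: hour 1: 9, hour 2: 9, hour 3: 9, hour 4: 10, hour 5: 8, hour 6: 4, hour 7: 1, hour 8: 1, hour 9: 0, hour 10: 0.
Peak is 10.

10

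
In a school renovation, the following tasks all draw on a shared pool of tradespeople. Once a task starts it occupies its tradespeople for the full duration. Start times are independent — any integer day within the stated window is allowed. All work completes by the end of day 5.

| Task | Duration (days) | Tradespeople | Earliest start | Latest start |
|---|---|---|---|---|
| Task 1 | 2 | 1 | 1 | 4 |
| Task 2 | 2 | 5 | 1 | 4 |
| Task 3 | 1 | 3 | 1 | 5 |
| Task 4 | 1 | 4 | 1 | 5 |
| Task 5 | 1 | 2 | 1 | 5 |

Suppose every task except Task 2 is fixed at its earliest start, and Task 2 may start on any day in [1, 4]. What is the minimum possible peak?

10

Task 2@1: d1:15  d2:6  d3:0  d4:0  d5:0 → peak 15
Task 2@2: d1:10  d2:6  d3:5  d4:0  d5:0 → peak 10
Task 2@3: d1:10  d2:1  d3:5  d4:5  d5:0 → peak 10
Task 2@4: d1:10  d2:1  d3:0  d4:5  d5:5 → peak 10
Best is Task 2@2, peak 10.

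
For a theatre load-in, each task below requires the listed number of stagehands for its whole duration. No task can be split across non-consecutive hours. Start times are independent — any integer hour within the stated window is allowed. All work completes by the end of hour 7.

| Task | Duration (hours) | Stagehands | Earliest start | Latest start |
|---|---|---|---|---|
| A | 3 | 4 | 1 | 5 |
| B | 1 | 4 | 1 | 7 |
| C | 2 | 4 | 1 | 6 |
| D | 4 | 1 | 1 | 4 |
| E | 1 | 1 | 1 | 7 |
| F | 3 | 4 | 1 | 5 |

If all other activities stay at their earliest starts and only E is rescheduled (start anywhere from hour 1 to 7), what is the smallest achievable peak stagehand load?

17

E@1: h1:18  h2:13  h3:9  h4:1  h5:0  h6:0  h7:0 → peak 18
E@2: h1:17  h2:14  h3:9  h4:1  h5:0  h6:0  h7:0 → peak 17
E@3: h1:17  h2:13  h3:10  h4:1  h5:0  h6:0  h7:0 → peak 17
E@4: h1:17  h2:13  h3:9  h4:2  h5:0  h6:0  h7:0 → peak 17
E@5: h1:17  h2:13  h3:9  h4:1  h5:1  h6:0  h7:0 → peak 17
E@6: h1:17  h2:13  h3:9  h4:1  h5:0  h6:1  h7:0 → peak 17
E@7: h1:17  h2:13  h3:9  h4:1  h5:0  h6:0  h7:1 → peak 17
Best is E@2, peak 17.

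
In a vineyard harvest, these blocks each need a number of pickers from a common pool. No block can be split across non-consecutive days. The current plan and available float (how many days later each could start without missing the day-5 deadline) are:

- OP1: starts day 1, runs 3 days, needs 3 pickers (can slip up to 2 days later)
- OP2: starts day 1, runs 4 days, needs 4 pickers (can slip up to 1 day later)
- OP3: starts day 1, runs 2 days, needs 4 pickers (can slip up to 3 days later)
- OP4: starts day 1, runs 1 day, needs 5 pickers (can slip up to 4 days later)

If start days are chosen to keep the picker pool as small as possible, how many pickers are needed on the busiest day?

Early-start (OP1@1, OP2@1, OP3@1, OP4@1) gives peak 16: d1:16  d2:11  d3:7  d4:4  d5:0.
Shift OP2→2, OP3→4.
Schedule OP1@1, OP2@2, OP3@4, OP4@1: d1:8  d2:7  d3:7  d4:8  d5:8 — peak 8.
Total picker-days = 38 over 5 days ⇒ peak ≥ ⌈38/5⌉ = 8, so 8 is optimal.

8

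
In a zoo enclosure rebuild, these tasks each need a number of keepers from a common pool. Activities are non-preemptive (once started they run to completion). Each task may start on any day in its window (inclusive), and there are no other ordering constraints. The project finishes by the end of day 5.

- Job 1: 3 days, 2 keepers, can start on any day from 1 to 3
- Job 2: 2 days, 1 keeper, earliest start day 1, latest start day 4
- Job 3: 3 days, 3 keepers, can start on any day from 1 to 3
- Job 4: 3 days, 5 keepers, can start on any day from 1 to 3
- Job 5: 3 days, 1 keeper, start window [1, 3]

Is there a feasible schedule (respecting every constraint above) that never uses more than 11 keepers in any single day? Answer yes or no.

yes

Schedule Job 1@1, Job 2@1, Job 3@1, Job 4@1, Job 5@3: d1:11  d2:11  d3:11  d4:1  d5:1 — peak 11 ≤ 11.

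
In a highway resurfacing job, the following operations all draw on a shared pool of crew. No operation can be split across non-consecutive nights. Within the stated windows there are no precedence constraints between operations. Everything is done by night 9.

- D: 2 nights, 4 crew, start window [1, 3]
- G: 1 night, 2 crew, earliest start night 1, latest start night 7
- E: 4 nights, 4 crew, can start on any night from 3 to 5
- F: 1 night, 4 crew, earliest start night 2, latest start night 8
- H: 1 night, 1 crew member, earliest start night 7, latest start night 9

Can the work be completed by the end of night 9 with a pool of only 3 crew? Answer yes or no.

no

Total crew member-nights = 31; over 9 nights the average is 31/9 > 3, so some night must exceed 3.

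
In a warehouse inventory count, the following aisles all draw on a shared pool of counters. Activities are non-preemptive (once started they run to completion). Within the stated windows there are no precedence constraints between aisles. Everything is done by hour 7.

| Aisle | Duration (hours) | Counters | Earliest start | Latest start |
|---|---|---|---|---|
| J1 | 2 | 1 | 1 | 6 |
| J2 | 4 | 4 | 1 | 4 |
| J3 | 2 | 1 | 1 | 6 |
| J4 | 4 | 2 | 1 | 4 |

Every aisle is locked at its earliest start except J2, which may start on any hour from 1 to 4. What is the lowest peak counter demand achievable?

6

J2@1: h1:8  h2:8  h3:6  h4:6  h5:0  h6:0  h7:0 → peak 8
J2@2: h1:4  h2:8  h3:6  h4:6  h5:4  h6:0  h7:0 → peak 8
J2@3: h1:4  h2:4  h3:6  h4:6  h5:4  h6:4  h7:0 → peak 6
J2@4: h1:4  h2:4  h3:2  h4:6  h5:4  h6:4  h7:4 → peak 6
Best is J2@3, peak 6.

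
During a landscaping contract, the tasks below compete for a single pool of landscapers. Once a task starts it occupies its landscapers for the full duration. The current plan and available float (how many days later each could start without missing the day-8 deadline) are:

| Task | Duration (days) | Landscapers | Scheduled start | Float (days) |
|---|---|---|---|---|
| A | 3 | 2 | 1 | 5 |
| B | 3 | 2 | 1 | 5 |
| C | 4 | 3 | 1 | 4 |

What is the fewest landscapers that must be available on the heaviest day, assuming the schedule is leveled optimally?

4

Early-start (A@1, B@1, C@1) gives peak 7: d1:7  d2:7  d3:7  d4:3  d5:0  d6:0  d7:0  d8:0.
Shift C→4.
Schedule A@1, B@1, C@4: d1:4  d2:4  d3:4  d4:3  d5:3  d6:3  d7:3  d8:0 — peak 4.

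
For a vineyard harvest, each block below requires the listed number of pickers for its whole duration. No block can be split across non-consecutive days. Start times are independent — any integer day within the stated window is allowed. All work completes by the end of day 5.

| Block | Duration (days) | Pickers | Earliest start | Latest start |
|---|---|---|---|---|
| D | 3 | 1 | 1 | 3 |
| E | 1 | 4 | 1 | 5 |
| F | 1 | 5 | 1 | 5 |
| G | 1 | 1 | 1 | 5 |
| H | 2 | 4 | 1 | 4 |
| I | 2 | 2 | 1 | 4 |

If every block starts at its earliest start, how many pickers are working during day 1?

At early start, day 1 has: D, E, F, G, H, I.
Demand: 1 + 4 + 5 + 1 + 4 + 2 = 17.

17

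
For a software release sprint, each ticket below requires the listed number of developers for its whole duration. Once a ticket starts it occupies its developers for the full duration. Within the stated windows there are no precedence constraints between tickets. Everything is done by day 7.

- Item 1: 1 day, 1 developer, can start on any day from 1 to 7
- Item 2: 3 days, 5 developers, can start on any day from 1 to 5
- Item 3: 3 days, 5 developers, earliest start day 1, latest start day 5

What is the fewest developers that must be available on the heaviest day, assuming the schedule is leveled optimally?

Early-start (Item 1@1, Item 2@1, Item 3@1) gives peak 11: d1:11  d2:10  d3:10  d4:0  d5:0  d6:0  d7:0.
Shift Item 2→2, Item 3→5.
Schedule Item 1@1, Item 2@2, Item 3@5: d1:1  d2:5  d3:5  d4:5  d5:5  d6:5  d7:5 — peak 5.
Total developer-days = 31 over 7 days ⇒ peak ≥ ⌈31/7⌉ = 5, so 5 is optimal.

5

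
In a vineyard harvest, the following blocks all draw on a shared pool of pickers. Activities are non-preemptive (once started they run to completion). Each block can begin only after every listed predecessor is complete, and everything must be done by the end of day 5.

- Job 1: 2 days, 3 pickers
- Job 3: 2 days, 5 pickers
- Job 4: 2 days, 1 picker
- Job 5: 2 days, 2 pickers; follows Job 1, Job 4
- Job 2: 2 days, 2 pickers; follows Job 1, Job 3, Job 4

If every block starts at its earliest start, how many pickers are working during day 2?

At early start, day 2 has: Job 1, Job 3, Job 4.
Demand: 3 + 5 + 1 = 9.

9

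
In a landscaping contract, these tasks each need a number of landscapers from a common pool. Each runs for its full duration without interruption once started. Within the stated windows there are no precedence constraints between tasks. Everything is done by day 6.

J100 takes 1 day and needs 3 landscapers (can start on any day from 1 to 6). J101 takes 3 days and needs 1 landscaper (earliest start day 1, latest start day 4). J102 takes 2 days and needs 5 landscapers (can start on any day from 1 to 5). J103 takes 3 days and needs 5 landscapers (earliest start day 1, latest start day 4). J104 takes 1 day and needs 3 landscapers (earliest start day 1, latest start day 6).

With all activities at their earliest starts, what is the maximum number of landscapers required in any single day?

Early-start schedule: J100@1, J101@1, J102@1, J103@1, J104@1.
Load per day: day 1: 17, day 2: 11, day 3: 6, day 4: 0, day 5: 0, day 6: 0.
Peak is 17.

17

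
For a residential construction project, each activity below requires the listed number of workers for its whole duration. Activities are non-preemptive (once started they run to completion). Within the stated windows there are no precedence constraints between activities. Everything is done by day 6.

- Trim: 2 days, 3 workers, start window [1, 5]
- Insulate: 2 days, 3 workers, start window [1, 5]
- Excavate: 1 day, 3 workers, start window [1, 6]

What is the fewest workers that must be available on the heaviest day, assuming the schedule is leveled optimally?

Early-start (Trim@1, Insulate@1, Excavate@1) gives peak 9: d1:9  d2:6  d3:0  d4:0  d5:0  d6:0.
Shift Insulate→3, Excavate→5.
Schedule Trim@1, Insulate@3, Excavate@5: d1:3  d2:3  d3:3  d4:3  d5:3  d6:0 — peak 3.
Total worker-days = 15 over 6 days ⇒ peak ≥ ⌈15/6⌉ = 3, so 3 is optimal.

3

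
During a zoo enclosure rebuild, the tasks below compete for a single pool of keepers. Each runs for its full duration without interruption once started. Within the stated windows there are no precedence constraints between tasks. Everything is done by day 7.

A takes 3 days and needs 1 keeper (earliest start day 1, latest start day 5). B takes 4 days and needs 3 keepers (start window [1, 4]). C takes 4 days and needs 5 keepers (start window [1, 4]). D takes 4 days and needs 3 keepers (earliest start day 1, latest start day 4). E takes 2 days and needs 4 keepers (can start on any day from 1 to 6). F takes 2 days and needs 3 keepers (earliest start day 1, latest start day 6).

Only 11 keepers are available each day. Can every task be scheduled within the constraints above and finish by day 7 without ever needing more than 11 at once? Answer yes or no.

Schedule A@1, B@1, C@1, D@4, E@5, F@5: d1:9  d2:9  d3:9  d4:11  d5:10  d6:10  d7:3 — peak 11 ≤ 11.

yes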